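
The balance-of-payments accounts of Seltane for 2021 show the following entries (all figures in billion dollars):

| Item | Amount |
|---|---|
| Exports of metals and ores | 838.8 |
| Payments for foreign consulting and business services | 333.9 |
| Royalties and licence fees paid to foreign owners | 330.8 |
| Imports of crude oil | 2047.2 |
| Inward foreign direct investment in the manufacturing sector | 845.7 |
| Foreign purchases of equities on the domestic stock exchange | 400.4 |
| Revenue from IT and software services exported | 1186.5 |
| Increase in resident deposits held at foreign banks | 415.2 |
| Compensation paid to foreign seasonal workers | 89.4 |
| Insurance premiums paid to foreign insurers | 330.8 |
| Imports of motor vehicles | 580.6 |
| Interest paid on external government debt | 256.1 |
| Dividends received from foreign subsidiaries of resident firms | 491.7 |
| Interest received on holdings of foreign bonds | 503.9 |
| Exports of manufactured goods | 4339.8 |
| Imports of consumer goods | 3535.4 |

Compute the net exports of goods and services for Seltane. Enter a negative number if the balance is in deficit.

-793.6

Goods: -580.6 + 838.8 - 2047.2 - 3535.4 + 4339.8 = -984.6
Services: -330.8 - 330.8 + 1186.5 - 333.9 = 191.0
Trade balance = -984.6 + 191.0 = -793.6
(Excluded from the trade balance — financial account: inward foreign direct investment in the manufacturing sector 845.7, foreign purchases of equities on the domestic stock exchange 400.4, increase in resident deposits held at foreign banks 415.2; primary income: compensation paid to foreign seasonal workers 89.4, interest paid on external government debt 256.1, dividends received from foreign subsidiaries of resident firms 491.7, interest received on holdings of foreign bonds 503.9.)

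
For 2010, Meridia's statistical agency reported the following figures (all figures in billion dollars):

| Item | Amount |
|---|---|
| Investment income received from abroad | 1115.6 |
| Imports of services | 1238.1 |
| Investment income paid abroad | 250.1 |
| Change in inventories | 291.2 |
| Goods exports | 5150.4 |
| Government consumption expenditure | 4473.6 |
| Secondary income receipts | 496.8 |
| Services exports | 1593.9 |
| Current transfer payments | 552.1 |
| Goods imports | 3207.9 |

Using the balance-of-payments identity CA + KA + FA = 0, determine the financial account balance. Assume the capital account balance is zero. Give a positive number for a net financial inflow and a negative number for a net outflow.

Goods balance = 5150.4 - 3207.9 = 1942.5
Services balance = 1593.9 - 1238.1 = 355.8
Trade balance (goods + services) = 1942.5 + 355.8 = 2298.3
Net primary income = 1115.6 - 250.1 = 865.5
Net secondary income = 496.8 - 552.1 = -55.3
Current account = 2298.3 + 865.5 + (-55.3) = 3108.5
Financial account = -(3108.5) = -3108.5

-3108.5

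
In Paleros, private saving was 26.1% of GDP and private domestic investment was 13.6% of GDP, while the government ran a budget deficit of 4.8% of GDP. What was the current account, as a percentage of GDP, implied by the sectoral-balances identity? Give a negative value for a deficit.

By the sectoral-balances identity, CA = (S_private - I) + (T - G).
Private balance = 26.1 - 13.6 = 12.5
Government balance (T - G) = -4.8
CA = 12.5 + (-4.8) = 7.7

7.7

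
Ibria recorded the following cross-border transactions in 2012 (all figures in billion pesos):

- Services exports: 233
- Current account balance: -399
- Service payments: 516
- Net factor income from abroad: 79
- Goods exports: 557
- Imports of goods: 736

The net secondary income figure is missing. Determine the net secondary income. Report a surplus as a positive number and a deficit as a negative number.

Current account = goods balance + services balance + net primary income + net secondary income
Sum of the known components = -383
Net secondary income = CA - (known components) = -399 - (-383) = -16

-16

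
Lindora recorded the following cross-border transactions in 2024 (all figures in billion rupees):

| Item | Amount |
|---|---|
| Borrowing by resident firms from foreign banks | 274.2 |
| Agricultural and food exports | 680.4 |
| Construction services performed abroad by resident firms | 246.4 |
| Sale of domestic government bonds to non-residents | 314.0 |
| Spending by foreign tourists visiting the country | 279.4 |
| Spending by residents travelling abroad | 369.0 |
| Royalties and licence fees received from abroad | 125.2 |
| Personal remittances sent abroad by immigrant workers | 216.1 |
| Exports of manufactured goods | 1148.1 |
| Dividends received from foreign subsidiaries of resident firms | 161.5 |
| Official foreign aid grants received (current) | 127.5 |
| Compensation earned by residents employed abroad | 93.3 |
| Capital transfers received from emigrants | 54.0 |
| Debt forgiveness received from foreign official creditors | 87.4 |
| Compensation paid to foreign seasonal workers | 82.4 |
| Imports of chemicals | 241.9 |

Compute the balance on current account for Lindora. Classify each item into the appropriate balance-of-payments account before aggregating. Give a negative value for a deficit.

1952.4

Goods: 1148.1 + 680.4 - 241.9 = 1586.6
Services: 279.4 + 125.2 + 246.4 - 369.0 = 282.0
Primary income: -82.4 + 93.3 + 161.5 = 172.4
Secondary income: -216.1 + 127.5 = -88.6
Current account = 1586.6 + 282.0 + 172.4 + (-88.6) = 1952.4
(Excluded from the current account — financial account: borrowing by resident firms from foreign banks 274.2, sale of domestic government bonds to non-residents 314.0; capital account: capital transfers received from emigrants 54.0, debt forgiveness received from foreign official creditors 87.4.)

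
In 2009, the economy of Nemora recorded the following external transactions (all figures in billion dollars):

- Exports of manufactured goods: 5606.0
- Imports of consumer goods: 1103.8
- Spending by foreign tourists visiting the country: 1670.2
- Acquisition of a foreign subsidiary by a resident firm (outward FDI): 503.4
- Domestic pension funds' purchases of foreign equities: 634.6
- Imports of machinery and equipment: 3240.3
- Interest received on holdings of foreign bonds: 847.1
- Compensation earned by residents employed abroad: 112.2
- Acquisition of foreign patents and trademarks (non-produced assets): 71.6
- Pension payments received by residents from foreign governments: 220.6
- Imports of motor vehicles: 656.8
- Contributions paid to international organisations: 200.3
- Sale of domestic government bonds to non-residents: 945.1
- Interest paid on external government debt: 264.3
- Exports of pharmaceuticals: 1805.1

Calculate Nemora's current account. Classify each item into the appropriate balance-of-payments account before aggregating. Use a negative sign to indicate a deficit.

4795.7

Goods: -3240.3 - 1103.8 - 656.8 + 5606.0 + 1805.1 = 2410.2
Services: 1670.2
Primary income: 112.2 + 847.1 - 264.3 = 695.0
Secondary income: -200.3 + 220.6 = 20.3
Current account = 2410.2 + 1670.2 + 695.0 + 20.3 = 4795.7
(Excluded from the current account — financial account: acquisition of a foreign subsidiary by a resident firm (outward FDI) 503.4, domestic pension funds' purchases of foreign equities 634.6, sale of domestic government bonds to non-residents 945.1; capital account: acquisition of foreign patents and trademarks (non-produced assets) 71.6.)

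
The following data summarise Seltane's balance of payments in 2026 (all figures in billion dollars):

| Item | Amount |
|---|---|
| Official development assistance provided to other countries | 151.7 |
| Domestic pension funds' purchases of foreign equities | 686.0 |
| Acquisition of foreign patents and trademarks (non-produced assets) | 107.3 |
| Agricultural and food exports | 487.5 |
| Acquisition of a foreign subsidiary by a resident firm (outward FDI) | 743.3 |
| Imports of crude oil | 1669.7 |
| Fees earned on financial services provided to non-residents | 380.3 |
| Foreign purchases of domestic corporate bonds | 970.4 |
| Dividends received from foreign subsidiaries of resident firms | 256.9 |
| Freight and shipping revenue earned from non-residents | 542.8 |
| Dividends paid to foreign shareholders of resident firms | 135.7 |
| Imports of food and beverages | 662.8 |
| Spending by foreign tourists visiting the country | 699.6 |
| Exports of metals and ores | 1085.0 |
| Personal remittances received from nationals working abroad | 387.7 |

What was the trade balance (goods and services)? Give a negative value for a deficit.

Goods: -1669.7 + 1085.0 + 487.5 - 662.8 = -760.0
Services: 380.3 + 699.6 + 542.8 = 1622.7
Trade balance = -760.0 + 1622.7 = 862.7
(Excluded from the trade balance — secondary income: official development assistance provided to other countries 151.7, personal remittances received from nationals working abroad 387.7; financial account: domestic pension funds' purchases of foreign equities 686.0, acquisition of a foreign subsidiary by a resident firm (outward FDI) 743.3, foreign purchases of domestic corporate bonds 970.4; capital account: acquisition of foreign patents and trademarks (non-produced assets) 107.3; primary income: dividends received from foreign subsidiaries of resident firms 256.9, dividends paid to foreign shareholders of resident firms 135.7.)

862.7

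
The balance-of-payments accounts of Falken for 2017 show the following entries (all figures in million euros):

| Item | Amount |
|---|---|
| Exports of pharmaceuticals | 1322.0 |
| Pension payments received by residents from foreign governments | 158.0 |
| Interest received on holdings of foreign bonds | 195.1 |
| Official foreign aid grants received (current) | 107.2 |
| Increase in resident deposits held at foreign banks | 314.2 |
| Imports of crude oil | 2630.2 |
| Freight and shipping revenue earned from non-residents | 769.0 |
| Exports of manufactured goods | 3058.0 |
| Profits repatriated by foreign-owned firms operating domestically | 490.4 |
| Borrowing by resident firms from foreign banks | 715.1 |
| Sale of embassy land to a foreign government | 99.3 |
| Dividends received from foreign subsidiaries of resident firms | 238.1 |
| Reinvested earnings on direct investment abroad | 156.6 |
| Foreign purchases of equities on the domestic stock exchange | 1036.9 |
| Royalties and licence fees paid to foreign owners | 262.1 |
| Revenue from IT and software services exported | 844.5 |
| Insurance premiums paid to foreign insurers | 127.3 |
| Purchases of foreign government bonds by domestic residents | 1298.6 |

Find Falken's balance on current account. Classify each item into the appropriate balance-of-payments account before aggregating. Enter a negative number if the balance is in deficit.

Goods: 3058.0 - 2630.2 + 1322.0 = 1749.8
Services: -127.3 + 844.5 - 262.1 + 769.0 = 1224.1
Primary income: 238.1 + 156.6 + 195.1 - 490.4 = 99.4
Secondary income: 107.2 + 158.0 = 265.2
Current account = 1749.8 + 1224.1 + 99.4 + 265.2 = 3338.5
(Excluded from the current account — financial account: increase in resident deposits held at foreign banks 314.2, borrowing by resident firms from foreign banks 715.1, foreign purchases of equities on the domestic stock exchange 1036.9, purchases of foreign government bonds by domestic residents 1298.6; capital account: sale of embassy land to a foreign government 99.3.)

3338.5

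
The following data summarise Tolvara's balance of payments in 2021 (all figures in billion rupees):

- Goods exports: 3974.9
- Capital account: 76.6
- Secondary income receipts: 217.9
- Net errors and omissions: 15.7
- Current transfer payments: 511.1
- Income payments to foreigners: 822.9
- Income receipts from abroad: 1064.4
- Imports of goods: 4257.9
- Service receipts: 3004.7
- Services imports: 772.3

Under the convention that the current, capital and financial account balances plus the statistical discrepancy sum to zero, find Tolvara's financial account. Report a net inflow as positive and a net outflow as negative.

-1990.0

Goods balance = 3974.9 - 4257.9 = -283.0
Services balance = 3004.7 - 772.3 = 2232.4
Trade balance (goods + services) = -283.0 + 2232.4 = 1949.4
Net primary income = 1064.4 - 822.9 = 241.5
Net secondary income = 217.9 - 511.1 = -293.2
Current account = 1949.4 + 241.5 + (-293.2) = 1897.7
Financial account = -(1897.7 + 76.6 + 15.7) = -1990.0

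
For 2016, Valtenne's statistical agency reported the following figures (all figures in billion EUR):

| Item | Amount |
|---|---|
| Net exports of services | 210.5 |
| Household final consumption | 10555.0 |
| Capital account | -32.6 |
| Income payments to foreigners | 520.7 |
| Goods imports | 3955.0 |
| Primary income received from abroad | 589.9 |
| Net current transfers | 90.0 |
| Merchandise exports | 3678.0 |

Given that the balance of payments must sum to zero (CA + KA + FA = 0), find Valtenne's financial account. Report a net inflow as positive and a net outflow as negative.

-60.1

Goods balance = 3678.0 - 3955.0 = -277.0
Services balance = 210.5
Trade balance (goods + services) = -277.0 + 210.5 = -66.5
Net primary income = 589.9 - 520.7 = 69.2
Net secondary income = 90.0
Current account = -66.5 + 69.2 + 90.0 = 92.7
Financial account = -(92.7 + (-32.6)) = -60.1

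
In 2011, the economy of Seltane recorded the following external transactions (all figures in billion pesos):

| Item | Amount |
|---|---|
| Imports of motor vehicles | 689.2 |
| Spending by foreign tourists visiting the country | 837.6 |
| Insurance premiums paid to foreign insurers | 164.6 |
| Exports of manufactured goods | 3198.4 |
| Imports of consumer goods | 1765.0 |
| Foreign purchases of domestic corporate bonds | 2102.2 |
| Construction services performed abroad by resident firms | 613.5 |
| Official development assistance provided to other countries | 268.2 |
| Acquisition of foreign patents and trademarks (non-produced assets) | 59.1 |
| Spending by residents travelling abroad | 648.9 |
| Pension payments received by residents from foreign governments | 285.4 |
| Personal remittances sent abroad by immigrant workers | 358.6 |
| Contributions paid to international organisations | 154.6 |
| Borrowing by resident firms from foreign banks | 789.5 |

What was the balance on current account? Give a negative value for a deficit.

885.8

Goods: -689.2 - 1765.0 + 3198.4 = 744.2
Services: 613.5 - 648.9 - 164.6 + 837.6 = 637.6
Secondary income: 285.4 - 358.6 - 268.2 - 154.6 = -496.0
Current account = 744.2 + 637.6 + (-496.0) = 885.8
(Excluded from the current account — financial account: foreign purchases of domestic corporate bonds 2102.2, borrowing by resident firms from foreign banks 789.5; capital account: acquisition of foreign patents and trademarks (non-produced assets) 59.1.)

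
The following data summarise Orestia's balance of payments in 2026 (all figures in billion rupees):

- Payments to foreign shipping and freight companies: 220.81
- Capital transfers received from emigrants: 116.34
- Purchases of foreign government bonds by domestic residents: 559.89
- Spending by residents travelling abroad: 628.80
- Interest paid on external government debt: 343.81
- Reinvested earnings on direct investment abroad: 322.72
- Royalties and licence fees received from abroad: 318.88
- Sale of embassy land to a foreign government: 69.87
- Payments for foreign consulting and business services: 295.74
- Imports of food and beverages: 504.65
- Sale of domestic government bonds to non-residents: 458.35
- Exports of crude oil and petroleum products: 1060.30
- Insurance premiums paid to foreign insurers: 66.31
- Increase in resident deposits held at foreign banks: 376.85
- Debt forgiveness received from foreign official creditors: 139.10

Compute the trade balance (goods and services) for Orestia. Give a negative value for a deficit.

-337.13

Goods: -504.65 + 1060.30 = 555.65
Services: -295.74 - 66.31 - 220.81 + 318.88 - 628.80 = -892.78
Trade balance = 555.65 + (-892.78) = -337.13
(Excluded from the trade balance — capital account: capital transfers received from emigrants 116.34, sale of embassy land to a foreign government 69.87, debt forgiveness received from foreign official creditors 139.10; financial account: purchases of foreign government bonds by domestic residents 559.89, sale of domestic government bonds to non-residents 458.35, increase in resident deposits held at foreign banks 376.85; primary income: interest paid on external government debt 343.81, reinvested earnings on direct investment abroad 322.72.)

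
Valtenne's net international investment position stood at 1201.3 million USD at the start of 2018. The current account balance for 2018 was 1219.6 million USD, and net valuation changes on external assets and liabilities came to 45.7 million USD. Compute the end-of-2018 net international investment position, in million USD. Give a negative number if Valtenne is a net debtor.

2466.6

Change in NIIP = current account + net valuation change = 1219.6 + 45.7 = 1265.3
End-of-year NIIP = 1201.3 + 1265.3 = 2466.6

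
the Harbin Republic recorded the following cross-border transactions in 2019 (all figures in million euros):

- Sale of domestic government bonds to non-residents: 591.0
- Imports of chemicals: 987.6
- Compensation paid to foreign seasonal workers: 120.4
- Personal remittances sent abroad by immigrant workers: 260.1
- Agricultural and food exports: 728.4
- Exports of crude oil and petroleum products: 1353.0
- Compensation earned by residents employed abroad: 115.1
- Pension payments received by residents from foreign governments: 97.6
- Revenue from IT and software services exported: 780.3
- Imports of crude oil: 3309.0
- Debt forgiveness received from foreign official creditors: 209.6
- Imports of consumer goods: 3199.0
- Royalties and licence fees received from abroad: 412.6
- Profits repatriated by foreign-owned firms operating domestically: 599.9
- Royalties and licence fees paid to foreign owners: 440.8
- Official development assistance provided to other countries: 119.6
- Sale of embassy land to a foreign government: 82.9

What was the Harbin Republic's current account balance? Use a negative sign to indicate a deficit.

Goods: -3309.0 + 1353.0 + 728.4 - 987.6 - 3199.0 = -5414.2
Services: 780.3 + 412.6 - 440.8 = 752.1
Primary income: -599.9 + 115.1 - 120.4 = -605.2
Secondary income: 97.6 - 260.1 - 119.6 = -282.1
Current account = (-5414.2) + 752.1 + (-605.2) + (-282.1) = -5549.4
(Excluded from the current account — financial account: sale of domestic government bonds to non-residents 591.0; capital account: debt forgiveness received from foreign official creditors 209.6, sale of embassy land to a foreign government 82.9.)

-5549.4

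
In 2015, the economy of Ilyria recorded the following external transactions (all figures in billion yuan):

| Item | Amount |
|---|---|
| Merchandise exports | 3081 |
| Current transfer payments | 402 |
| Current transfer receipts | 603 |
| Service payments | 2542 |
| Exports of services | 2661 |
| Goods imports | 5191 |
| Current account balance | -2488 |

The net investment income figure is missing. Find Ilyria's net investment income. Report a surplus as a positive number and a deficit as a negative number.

Current account = goods balance + services balance + net primary income + net secondary income
Sum of the known components = -1790
Net investment income = CA - (known components) = -2488 - (-1790) = -698

-698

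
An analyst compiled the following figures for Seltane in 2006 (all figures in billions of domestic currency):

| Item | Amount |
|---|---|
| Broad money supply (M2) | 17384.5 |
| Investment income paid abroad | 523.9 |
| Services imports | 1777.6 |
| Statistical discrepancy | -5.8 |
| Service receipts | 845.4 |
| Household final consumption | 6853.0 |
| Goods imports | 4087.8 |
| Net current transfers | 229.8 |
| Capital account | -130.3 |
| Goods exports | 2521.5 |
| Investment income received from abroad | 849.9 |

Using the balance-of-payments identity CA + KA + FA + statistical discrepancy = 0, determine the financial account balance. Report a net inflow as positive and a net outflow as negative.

2078.8

Goods balance = 2521.5 - 4087.8 = -1566.3
Services balance = 845.4 - 1777.6 = -932.2
Trade balance (goods + services) = -1566.3 + (-932.2) = -2498.5
Net primary income = 849.9 - 523.9 = 326.0
Net secondary income = 229.8
Current account = -2498.5 + 326.0 + 229.8 = -1942.7
Financial account = -(-1942.7 + (-130.3) + (-5.8)) = 2078.8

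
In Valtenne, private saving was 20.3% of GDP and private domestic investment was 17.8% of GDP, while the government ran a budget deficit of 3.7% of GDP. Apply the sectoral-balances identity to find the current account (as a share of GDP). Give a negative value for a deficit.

By the sectoral-balances identity, CA = (S_private - I) + (T - G).
Private balance = 20.3 - 17.8 = 2.5
Government balance (T - G) = -3.7
CA = 2.5 + (-3.7) = -1.2

-1.2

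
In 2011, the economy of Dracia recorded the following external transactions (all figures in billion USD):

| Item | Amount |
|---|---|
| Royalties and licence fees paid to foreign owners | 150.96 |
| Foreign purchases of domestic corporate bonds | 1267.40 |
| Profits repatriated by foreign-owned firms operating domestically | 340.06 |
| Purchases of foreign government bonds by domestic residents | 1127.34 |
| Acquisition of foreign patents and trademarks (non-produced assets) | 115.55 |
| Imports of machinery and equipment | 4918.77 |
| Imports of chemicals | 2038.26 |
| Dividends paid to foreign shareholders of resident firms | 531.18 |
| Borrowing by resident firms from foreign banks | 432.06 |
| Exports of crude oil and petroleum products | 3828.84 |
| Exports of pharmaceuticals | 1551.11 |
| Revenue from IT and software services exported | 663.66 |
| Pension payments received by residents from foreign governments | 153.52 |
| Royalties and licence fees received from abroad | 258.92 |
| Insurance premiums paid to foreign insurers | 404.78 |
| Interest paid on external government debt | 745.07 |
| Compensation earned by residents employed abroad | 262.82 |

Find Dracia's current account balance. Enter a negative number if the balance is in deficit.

-2410.21

Goods: -2038.26 + 3828.84 - 4918.77 + 1551.11 = -1577.08
Services: -404.78 - 150.96 + 663.66 + 258.92 = 366.84
Primary income: -531.18 + 262.82 - 745.07 - 340.06 = -1353.49
Secondary income: 153.52
Current account = (-1577.08) + 366.84 + (-1353.49) + 153.52 = -2410.21
(Excluded from the current account — financial account: foreign purchases of domestic corporate bonds 1267.40, purchases of foreign government bonds by domestic residents 1127.34, borrowing by resident firms from foreign banks 432.06; capital account: acquisition of foreign patents and trademarks (non-produced assets) 115.55.)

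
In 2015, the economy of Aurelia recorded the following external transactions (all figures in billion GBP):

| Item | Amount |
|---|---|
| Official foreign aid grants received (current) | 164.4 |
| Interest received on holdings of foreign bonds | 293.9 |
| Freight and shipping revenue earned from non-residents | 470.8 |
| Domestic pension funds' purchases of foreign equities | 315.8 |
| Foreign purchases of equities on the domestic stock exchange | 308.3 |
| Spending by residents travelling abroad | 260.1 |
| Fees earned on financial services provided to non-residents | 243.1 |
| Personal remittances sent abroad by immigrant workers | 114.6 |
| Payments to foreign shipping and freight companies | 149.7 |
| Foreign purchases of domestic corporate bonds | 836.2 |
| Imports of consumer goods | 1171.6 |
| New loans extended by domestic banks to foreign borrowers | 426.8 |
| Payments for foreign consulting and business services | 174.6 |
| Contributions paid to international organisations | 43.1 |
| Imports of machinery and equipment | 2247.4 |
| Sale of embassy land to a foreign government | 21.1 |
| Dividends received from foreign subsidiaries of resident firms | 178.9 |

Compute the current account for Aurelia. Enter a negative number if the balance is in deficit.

Goods: -1171.6 - 2247.4 = -3419.0
Services: -174.6 - 260.1 + 243.1 + 470.8 - 149.7 = 129.5
Primary income: 178.9 + 293.9 = 472.8
Secondary income: -114.6 - 43.1 + 164.4 = 6.7
Current account = (-3419.0) + 129.5 + 472.8 + 6.7 = -2810.0
(Excluded from the current account — financial account: domestic pension funds' purchases of foreign equities 315.8, foreign purchases of equities on the domestic stock exchange 308.3, foreign purchases of domestic corporate bonds 836.2, new loans extended by domestic banks to foreign borrowers 426.8; capital account: sale of embassy land to a foreign government 21.1.)

-2810.0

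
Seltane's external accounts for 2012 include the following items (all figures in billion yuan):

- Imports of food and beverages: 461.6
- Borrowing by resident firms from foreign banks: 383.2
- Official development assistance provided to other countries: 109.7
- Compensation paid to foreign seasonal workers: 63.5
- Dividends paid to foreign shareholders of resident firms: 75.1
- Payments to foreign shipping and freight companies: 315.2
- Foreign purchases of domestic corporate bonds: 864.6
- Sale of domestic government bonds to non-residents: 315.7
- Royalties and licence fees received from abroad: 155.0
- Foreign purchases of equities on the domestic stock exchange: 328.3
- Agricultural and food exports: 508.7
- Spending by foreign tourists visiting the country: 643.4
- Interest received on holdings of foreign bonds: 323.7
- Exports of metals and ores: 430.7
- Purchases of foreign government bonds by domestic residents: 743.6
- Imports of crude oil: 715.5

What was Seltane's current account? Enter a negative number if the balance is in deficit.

320.9

Goods: -461.6 - 715.5 + 430.7 + 508.7 = -237.7
Services: 155.0 + 643.4 - 315.2 = 483.2
Primary income: 323.7 - 75.1 - 63.5 = 185.1
Secondary income: -109.7
Current account = (-237.7) + 483.2 + 185.1 + (-109.7) = 320.9
(Excluded from the current account — financial account: borrowing by resident firms from foreign banks 383.2, foreign purchases of domestic corporate bonds 864.6, sale of domestic government bonds to non-residents 315.7, foreign purchases of equities on the domestic stock exchange 328.3, purchases of foreign government bonds by domestic residents 743.6.)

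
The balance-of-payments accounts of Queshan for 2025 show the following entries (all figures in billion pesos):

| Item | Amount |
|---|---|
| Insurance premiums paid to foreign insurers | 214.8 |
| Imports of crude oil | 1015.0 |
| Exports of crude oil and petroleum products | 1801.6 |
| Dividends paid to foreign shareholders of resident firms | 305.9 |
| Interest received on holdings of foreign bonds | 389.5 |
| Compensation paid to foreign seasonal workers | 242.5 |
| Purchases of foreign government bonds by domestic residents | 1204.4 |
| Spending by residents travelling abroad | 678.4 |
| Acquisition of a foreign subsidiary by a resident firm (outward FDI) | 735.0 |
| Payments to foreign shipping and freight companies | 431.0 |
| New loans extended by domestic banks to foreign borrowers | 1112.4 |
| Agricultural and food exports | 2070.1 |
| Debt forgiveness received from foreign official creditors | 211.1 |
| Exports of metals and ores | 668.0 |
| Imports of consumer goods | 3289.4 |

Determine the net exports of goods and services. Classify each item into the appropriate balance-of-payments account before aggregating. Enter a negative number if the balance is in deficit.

Goods: -1015.0 + 668.0 - 3289.4 + 2070.1 + 1801.6 = 235.3
Services: -431.0 - 214.8 - 678.4 = -1324.2
Trade balance = 235.3 + (-1324.2) = -1088.9
(Excluded from the trade balance — primary income: dividends paid to foreign shareholders of resident firms 305.9, interest received on holdings of foreign bonds 389.5, compensation paid to foreign seasonal workers 242.5; financial account: purchases of foreign government bonds by domestic residents 1204.4, acquisition of a foreign subsidiary by a resident firm (outward FDI) 735.0, new loans extended by domestic banks to foreign borrowers 1112.4; capital account: debt forgiveness received from foreign official creditors 211.1.)

-1088.9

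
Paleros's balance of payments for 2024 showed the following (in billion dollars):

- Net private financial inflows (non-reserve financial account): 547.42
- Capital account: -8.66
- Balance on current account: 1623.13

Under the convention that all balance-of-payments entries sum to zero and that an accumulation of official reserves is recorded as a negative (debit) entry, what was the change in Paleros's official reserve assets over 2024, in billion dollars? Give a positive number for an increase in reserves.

2161.89

Official reserve transactions balance = -(1623.13 + (-8.66) + 547.42) = -2161.89
An accumulation of reserves is recorded as a debit (negative entry), so the change in the stock of reserves is the negative of that balance.
Change in official reserves = -(-2161.89) = 2161.89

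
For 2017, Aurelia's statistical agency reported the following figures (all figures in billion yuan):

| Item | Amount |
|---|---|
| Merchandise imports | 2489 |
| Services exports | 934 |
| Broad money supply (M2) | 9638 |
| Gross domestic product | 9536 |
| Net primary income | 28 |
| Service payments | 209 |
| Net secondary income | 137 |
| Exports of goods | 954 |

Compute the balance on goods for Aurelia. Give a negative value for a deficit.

-1535

Goods balance = 954 - 2489 = -1535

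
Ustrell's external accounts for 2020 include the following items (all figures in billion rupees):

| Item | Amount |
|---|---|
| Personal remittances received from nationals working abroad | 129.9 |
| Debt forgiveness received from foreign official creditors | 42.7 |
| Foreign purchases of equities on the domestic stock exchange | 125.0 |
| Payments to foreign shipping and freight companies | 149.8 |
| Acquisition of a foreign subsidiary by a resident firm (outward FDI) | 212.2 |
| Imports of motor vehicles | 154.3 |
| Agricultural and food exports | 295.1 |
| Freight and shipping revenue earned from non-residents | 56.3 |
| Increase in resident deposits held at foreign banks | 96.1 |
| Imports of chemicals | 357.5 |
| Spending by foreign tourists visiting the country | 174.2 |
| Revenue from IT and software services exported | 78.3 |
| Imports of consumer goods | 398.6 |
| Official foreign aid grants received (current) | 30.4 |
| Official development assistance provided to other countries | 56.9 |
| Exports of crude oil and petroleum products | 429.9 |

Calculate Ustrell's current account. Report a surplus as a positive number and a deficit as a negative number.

77.0

Goods: -398.6 + 429.9 - 357.5 + 295.1 - 154.3 = -185.4
Services: 174.2 + 56.3 - 149.8 + 78.3 = 159.0
Secondary income: -56.9 + 129.9 + 30.4 = 103.4
Current account = (-185.4) + 159.0 + 103.4 = 77.0
(Excluded from the current account — capital account: debt forgiveness received from foreign official creditors 42.7; financial account: foreign purchases of equities on the domestic stock exchange 125.0, acquisition of a foreign subsidiary by a resident firm (outward FDI) 212.2, increase in resident deposits held at foreign banks 96.1.)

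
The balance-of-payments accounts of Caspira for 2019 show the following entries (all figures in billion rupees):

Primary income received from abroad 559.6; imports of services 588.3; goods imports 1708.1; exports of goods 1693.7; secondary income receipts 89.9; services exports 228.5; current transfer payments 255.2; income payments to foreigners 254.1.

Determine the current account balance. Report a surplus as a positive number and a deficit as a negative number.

Goods balance = 1693.7 - 1708.1 = -14.4
Services balance = 228.5 - 588.3 = -359.8
Trade balance (goods + services) = -14.4 + (-359.8) = -374.2
Net primary income = 559.6 - 254.1 = 305.5
Net secondary income = 89.9 - 255.2 = -165.3
Current account = -374.2 + 305.5 + (-165.3) = -234.0

-234.0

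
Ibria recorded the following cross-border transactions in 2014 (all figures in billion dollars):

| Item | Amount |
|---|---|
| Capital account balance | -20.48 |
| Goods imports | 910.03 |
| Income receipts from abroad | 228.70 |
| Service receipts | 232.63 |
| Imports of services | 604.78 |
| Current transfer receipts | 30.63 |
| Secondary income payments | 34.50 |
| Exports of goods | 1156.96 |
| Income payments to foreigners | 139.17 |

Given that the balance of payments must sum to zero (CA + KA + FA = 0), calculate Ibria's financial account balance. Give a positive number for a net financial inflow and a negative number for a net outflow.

Goods balance = 1156.96 - 910.03 = 246.93
Services balance = 232.63 - 604.78 = -372.15
Trade balance (goods + services) = 246.93 + (-372.15) = -125.22
Net primary income = 228.70 - 139.17 = 89.53
Net secondary income = 30.63 - 34.50 = -3.87
Current account = -125.22 + 89.53 + (-3.87) = -39.56
Financial account = -(-39.56 + (-20.48)) = 60.04

60.04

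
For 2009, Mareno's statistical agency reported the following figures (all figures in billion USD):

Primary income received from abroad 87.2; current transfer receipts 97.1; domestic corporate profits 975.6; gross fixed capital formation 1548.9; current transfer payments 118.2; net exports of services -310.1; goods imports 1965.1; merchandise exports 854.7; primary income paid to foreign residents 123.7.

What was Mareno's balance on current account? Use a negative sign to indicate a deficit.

-1478.1

Goods balance = 854.7 - 1965.1 = -1110.4
Services balance = -310.1
Trade balance (goods + services) = -1110.4 + (-310.1) = -1420.5
Net primary income = 87.2 - 123.7 = -36.5
Net secondary income = 97.1 - 118.2 = -21.1
Current account = -1420.5 + (-36.5) + (-21.1) = -1478.1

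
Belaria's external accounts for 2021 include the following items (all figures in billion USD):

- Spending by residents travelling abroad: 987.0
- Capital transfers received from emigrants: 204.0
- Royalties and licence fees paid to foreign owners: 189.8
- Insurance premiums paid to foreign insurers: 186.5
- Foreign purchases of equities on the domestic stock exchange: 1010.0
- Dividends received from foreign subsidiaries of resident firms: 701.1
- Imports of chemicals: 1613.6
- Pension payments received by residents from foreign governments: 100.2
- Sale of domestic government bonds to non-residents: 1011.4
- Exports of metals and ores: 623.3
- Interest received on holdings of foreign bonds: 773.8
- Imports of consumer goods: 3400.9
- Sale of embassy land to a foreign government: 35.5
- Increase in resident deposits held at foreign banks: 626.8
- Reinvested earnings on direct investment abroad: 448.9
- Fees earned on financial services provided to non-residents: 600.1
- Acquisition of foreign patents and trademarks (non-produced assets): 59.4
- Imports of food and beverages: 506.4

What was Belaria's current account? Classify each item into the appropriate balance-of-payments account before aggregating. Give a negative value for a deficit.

Goods: -506.4 - 1613.6 - 3400.9 + 623.3 = -4897.6
Services: -186.5 - 987.0 - 189.8 + 600.1 = -763.2
Primary income: 701.1 + 773.8 + 448.9 = 1923.8
Secondary income: 100.2
Current account = (-4897.6) + (-763.2) + 1923.8 + 100.2 = -3636.8
(Excluded from the current account — capital account: capital transfers received from emigrants 204.0, sale of embassy land to a foreign government 35.5, acquisition of foreign patents and trademarks (non-produced assets) 59.4; financial account: foreign purchases of equities on the domestic stock exchange 1010.0, sale of domestic government bonds to non-residents 1011.4, increase in resident deposits held at foreign banks 626.8.)

-3636.8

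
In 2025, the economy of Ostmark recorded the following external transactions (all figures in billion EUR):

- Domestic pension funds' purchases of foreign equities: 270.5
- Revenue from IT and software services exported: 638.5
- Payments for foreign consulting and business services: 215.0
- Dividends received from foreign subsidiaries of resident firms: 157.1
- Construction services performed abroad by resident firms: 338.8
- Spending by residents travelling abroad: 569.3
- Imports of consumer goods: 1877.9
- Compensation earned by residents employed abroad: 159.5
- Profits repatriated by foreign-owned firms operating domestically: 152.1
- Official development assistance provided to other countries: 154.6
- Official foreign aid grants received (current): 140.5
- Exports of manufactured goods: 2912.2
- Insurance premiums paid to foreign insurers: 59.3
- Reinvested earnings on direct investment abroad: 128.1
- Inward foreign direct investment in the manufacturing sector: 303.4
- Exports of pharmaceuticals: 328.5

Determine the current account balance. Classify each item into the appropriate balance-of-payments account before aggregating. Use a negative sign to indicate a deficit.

1775.0

Goods: 2912.2 + 328.5 - 1877.9 = 1362.8
Services: -59.3 + 638.5 + 338.8 - 215.0 - 569.3 = 133.7
Primary income: 159.5 + 157.1 - 152.1 + 128.1 = 292.6
Secondary income: 140.5 - 154.6 = -14.1
Current account = 1362.8 + 133.7 + 292.6 + (-14.1) = 1775.0
(Excluded from the current account — financial account: domestic pension funds' purchases of foreign equities 270.5, inward foreign direct investment in the manufacturing sector 303.4.)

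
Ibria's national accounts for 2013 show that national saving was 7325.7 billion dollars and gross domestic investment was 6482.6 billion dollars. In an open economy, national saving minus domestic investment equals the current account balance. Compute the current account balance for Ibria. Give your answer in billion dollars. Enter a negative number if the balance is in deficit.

843.1

CA = S - I = 7325.7 - 6482.6 = 843.1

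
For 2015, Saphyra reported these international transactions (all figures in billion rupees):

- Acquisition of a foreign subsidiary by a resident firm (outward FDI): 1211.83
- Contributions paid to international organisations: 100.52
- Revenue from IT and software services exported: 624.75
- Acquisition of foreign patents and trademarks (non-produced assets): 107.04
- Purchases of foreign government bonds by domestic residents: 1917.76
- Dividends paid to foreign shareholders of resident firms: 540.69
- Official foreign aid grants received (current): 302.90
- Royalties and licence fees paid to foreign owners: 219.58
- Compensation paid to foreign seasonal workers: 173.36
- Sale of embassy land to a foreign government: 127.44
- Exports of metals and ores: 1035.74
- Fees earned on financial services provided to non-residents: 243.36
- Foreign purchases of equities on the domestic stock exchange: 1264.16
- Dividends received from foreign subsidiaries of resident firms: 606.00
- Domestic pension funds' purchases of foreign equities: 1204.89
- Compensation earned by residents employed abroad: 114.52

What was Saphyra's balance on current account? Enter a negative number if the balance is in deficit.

1893.12

Goods: 1035.74
Services: 243.36 + 624.75 - 219.58 = 648.53
Primary income: 114.52 - 540.69 - 173.36 + 606.00 = 6.47
Secondary income: 302.90 - 100.52 = 202.38
Current account = 1035.74 + 648.53 + 6.47 + 202.38 = 1893.12
(Excluded from the current account — financial account: acquisition of a foreign subsidiary by a resident firm (outward FDI) 1211.83, purchases of foreign government bonds by domestic residents 1917.76, foreign purchases of equities on the domestic stock exchange 1264.16, domestic pension funds' purchases of foreign equities 1204.89; capital account: acquisition of foreign patents and trademarks (non-produced assets) 107.04, sale of embassy land to a foreign government 127.44.)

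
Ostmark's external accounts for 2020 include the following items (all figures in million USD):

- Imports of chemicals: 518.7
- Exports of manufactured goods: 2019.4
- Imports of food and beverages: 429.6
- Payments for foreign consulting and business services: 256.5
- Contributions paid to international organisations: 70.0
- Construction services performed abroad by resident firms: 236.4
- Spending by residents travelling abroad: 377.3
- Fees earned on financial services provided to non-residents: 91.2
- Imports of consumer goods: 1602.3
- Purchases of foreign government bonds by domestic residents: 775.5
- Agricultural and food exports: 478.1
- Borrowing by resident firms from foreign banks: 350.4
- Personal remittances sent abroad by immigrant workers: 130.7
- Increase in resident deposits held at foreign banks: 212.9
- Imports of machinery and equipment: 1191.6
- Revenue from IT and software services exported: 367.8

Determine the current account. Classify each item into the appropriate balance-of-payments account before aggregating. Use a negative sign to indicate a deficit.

-1383.8

Goods: -1602.3 + 478.1 - 518.7 - 1191.6 - 429.6 + 2019.4 = -1244.7
Services: 236.4 + 367.8 - 377.3 + 91.2 - 256.5 = 61.6
Secondary income: -70.0 - 130.7 = -200.7
Current account = (-1244.7) + 61.6 + (-200.7) = -1383.8
(Excluded from the current account — financial account: purchases of foreign government bonds by domestic residents 775.5, borrowing by resident firms from foreign banks 350.4, increase in resident deposits held at foreign banks 212.9.)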